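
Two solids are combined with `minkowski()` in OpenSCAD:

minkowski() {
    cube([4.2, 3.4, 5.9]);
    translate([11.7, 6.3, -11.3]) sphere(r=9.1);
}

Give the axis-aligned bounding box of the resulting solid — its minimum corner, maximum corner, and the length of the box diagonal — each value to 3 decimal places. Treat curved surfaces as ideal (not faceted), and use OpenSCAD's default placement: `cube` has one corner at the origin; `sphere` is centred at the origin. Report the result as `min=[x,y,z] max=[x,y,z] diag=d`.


min=[2.600,-2.800,-20.400] max=[25.000,18.800,3.700] diag=39.359

A = translate([11.7, 6.3, -11.3]) sphere(r=9.1) → bbox [2.6,-2.8,-20.4] .. [20.8,15.4,-2.2]
B = cube([4.2, 3.4, 5.9]) → bbox [0,0,0] .. [4.2,3.4,5.9]
lo = A.lo+B.lo = [2.6+0, -2.8+0, -20.4+0] = [2.600,-2.800,-20.400]
hi = A.hi+B.hi = [20.8+4.2, 15.4+3.4, -2.2+5.9] = [25.000,18.800,3.700]
diag = √(22.4²+21.6²+24.1²) = √1549.13 = 39.359


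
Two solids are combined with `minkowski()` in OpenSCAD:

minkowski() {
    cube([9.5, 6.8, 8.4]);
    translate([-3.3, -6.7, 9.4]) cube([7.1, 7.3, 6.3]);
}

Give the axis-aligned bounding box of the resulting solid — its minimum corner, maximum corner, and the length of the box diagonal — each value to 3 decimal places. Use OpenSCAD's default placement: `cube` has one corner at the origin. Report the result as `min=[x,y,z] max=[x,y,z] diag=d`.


min=[-3.300,-6.700,9.400] max=[13.300,7.400,24.100] diag=26.277

A = translate([-3.3, -6.7, 9.4]) cube([7.1, 7.3, 6.3]) → bbox [-3.3,-6.7,9.4] .. [3.8,0.6,15.7]
B = cube([9.5, 6.8, 8.4]) → bbox [0,0,0] .. [9.5,6.8,8.4]
lo = A.lo+B.lo = [-3.3+0, -6.7+0, 9.4+0] = [-3.300,-6.700,9.400]
hi = A.hi+B.hi = [3.8+9.5, 0.6+6.8, 15.7+8.4] = [13.300,7.400,24.100]
diag = √(16.6²+14.1²+14.7²) = √690.46 = 26.277


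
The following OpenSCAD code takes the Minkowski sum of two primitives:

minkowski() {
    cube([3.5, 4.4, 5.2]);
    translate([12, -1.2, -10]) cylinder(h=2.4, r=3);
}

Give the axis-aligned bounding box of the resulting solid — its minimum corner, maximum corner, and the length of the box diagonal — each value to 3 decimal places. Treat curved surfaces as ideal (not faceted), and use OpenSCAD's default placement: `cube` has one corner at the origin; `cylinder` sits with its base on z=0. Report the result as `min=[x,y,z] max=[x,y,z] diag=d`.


A = translate([12, -1.2, -10]) cylinder(h=2.4, r=3) → bbox [9,-4.2,-10] .. [15,1.8,-7.6]
B = cube([3.5, 4.4, 5.2]) → bbox [0,0,0] .. [3.5,4.4,5.2]
lo = A.lo+B.lo = [9+0, -4.2+0, -10+0] = [9.000,-4.200,-10.000]
hi = A.hi+B.hi = [15+3.5, 1.8+4.4, -7.6+5.2] = [18.500,6.200,-2.400]
diag = √(9.5²+10.4²+7.6²) = √256.17 = 16.005

min=[9.000,-4.200,-10.000] max=[18.500,6.200,-2.400] diag=16.005


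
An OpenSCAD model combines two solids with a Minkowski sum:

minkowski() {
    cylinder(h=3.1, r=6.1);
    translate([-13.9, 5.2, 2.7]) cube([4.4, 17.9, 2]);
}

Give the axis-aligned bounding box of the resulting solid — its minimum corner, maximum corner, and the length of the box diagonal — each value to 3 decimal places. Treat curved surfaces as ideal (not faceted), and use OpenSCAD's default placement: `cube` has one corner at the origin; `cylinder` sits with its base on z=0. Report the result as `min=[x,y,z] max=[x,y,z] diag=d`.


min=[-20.000,-0.900,2.700] max=[-3.400,29.200,7.800] diag=34.750

A = translate([-13.9, 5.2, 2.7]) cube([4.4, 17.9, 2]) → bbox [-13.9,5.2,2.7] .. [-9.5,23.1,4.7]
B = cylinder(h=3.1, r=6.1) → bbox [-6.1,-6.1,0] .. [6.1,6.1,3.1]
lo = A.lo+B.lo = [-13.9-6.1, 5.2-6.1, 2.7+0] = [-20.000,-0.900,2.700]
hi = A.hi+B.hi = [-9.5+6.1, 23.1+6.1, 4.7+3.1] = [-3.400,29.200,7.800]
diag = √(16.6²+30.1²+5.1²) = √1207.58 = 34.750


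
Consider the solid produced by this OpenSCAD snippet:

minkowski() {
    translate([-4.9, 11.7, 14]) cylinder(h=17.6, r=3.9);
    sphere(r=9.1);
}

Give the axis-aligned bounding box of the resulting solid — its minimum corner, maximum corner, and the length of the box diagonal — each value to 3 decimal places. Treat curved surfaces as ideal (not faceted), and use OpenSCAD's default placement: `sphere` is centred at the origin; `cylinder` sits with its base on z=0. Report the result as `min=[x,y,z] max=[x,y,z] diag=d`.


min=[-17.900,-1.300,4.900] max=[8.100,24.700,40.700] diag=51.319

A = translate([-4.9, 11.7, 14]) cylinder(h=17.6, r=3.9) → bbox [-8.8,7.8,14] .. [-1,15.6,31.6]
B = sphere(r=9.1) → bbox [-9.1,-9.1,-9.1] .. [9.1,9.1,9.1]
lo = A.lo+B.lo = [-8.8-9.1, 7.8-9.1, 14-9.1] = [-17.900,-1.300,4.900]
hi = A.hi+B.hi = [-1+9.1, 15.6+9.1, 31.6+9.1] = [8.100,24.700,40.700]
diag = √(26²+26²+35.8²) = √2633.64 = 51.319


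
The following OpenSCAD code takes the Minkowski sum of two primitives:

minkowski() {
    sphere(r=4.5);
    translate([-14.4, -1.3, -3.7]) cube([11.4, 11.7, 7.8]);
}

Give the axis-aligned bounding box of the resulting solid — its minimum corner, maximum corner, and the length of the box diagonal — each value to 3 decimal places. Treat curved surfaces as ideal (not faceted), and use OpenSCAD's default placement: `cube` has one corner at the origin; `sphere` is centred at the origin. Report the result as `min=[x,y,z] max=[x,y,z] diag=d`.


A = translate([-14.4, -1.3, -3.7]) cube([11.4, 11.7, 7.8]) → bbox [-14.4,-1.3,-3.7] .. [-3,10.4,4.1]
B = sphere(r=4.5) → bbox [-4.5,-4.5,-4.5] .. [4.5,4.5,4.5]
lo = A.lo+B.lo = [-14.4-4.5, -1.3-4.5, -3.7-4.5] = [-18.900,-5.800,-8.200]
hi = A.hi+B.hi = [-3+4.5, 10.4+4.5, 4.1+4.5] = [1.500,14.900,8.600]
diag = √(20.4²+20.7²+16.8²) = √1126.89 = 33.569

min=[-18.900,-5.800,-8.200] max=[1.500,14.900,8.600] diag=33.569


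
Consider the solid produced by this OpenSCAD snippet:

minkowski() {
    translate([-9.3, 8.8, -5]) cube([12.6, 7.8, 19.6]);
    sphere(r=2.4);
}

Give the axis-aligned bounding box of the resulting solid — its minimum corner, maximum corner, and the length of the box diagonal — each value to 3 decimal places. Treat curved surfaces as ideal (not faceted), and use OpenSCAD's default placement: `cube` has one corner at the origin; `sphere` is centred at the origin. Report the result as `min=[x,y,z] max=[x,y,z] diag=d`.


min=[-11.700,6.400,-7.400] max=[5.700,19.000,17.000] diag=32.510

A = translate([-9.3, 8.8, -5]) cube([12.6, 7.8, 19.6]) → bbox [-9.3,8.8,-5] .. [3.3,16.6,14.6]
B = sphere(r=2.4) → bbox [-2.4,-2.4,-2.4] .. [2.4,2.4,2.4]
lo = A.lo+B.lo = [-9.3-2.4, 8.8-2.4, -5-2.4] = [-11.700,6.400,-7.400]
hi = A.hi+B.hi = [3.3+2.4, 16.6+2.4, 14.6+2.4] = [5.700,19.000,17.000]
diag = √(17.4²+12.6²+24.4²) = √1056.88 = 32.510


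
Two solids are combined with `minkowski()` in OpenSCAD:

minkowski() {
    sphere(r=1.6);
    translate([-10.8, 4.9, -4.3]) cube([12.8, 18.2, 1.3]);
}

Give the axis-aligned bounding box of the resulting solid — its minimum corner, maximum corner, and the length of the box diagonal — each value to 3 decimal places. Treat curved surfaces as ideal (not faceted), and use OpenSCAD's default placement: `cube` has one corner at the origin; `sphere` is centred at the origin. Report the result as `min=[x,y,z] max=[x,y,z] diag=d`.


min=[-12.400,3.300,-5.900] max=[3.600,24.700,-1.400] diag=27.096

A = translate([-10.8, 4.9, -4.3]) cube([12.8, 18.2, 1.3]) → bbox [-10.8,4.9,-4.3] .. [2,23.1,-3]
B = sphere(r=1.6) → bbox [-1.6,-1.6,-1.6] .. [1.6,1.6,1.6]
lo = A.lo+B.lo = [-10.8-1.6, 4.9-1.6, -4.3-1.6] = [-12.400,3.300,-5.900]
hi = A.hi+B.hi = [2+1.6, 23.1+1.6, -3+1.6] = [3.600,24.700,-1.400]
diag = √(16²+21.4²+4.5²) = √734.21 = 27.096


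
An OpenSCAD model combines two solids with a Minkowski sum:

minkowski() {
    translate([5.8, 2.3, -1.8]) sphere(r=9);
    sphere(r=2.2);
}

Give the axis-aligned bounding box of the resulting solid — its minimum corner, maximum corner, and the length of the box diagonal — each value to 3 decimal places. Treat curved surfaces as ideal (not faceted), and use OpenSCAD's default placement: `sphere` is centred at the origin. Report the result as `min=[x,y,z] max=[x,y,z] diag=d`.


min=[-5.400,-8.900,-13.000] max=[17.000,13.500,9.400] diag=38.798

A = translate([5.8, 2.3, -1.8]) sphere(r=9) → bbox [-3.2,-6.7,-10.8] .. [14.8,11.3,7.2]
B = sphere(r=2.2) → bbox [-2.2,-2.2,-2.2] .. [2.2,2.2,2.2]
lo = A.lo+B.lo = [-3.2-2.2, -6.7-2.2, -10.8-2.2] = [-5.400,-8.900,-13.000]
hi = A.hi+B.hi = [14.8+2.2, 11.3+2.2, 7.2+2.2] = [17.000,13.500,9.400]
diag = √(22.4²+22.4²+22.4²) = √1505.28 = 38.798


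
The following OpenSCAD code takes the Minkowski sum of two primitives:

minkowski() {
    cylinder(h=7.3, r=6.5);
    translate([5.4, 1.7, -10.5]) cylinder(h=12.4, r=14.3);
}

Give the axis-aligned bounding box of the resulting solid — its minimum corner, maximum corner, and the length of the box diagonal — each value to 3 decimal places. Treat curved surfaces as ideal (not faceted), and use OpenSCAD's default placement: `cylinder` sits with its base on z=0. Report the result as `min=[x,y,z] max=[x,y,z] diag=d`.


A = translate([5.4, 1.7, -10.5]) cylinder(h=12.4, r=14.3) → bbox [-8.9,-12.6,-10.5] .. [19.7,16,1.9]
B = cylinder(h=7.3, r=6.5) → bbox [-6.5,-6.5,0] .. [6.5,6.5,7.3]
lo = A.lo+B.lo = [-8.9-6.5, -12.6-6.5, -10.5+0] = [-15.400,-19.100,-10.500]
hi = A.hi+B.hi = [19.7+6.5, 16+6.5, 1.9+7.3] = [26.200,22.500,9.200]
diag = √(41.6²+41.6²+19.7²) = √3849.21 = 62.042

min=[-15.400,-19.100,-10.500] max=[26.200,22.500,9.200] diag=62.042


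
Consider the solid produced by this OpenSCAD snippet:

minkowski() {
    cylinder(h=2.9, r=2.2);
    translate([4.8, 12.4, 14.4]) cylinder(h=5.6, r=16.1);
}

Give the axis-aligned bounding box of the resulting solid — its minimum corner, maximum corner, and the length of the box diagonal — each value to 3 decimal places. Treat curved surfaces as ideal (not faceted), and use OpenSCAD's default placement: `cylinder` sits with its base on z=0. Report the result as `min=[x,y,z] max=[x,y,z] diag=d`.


min=[-13.500,-5.900,14.400] max=[23.100,30.700,22.900] diag=52.454

A = translate([4.8, 12.4, 14.4]) cylinder(h=5.6, r=16.1) → bbox [-11.3,-3.7,14.4] .. [20.9,28.5,20]
B = cylinder(h=2.9, r=2.2) → bbox [-2.2,-2.2,0] .. [2.2,2.2,2.9]
lo = A.lo+B.lo = [-11.3-2.2, -3.7-2.2, 14.4+0] = [-13.500,-5.900,14.400]
hi = A.hi+B.hi = [20.9+2.2, 28.5+2.2, 20+2.9] = [23.100,30.700,22.900]
diag = √(36.6²+36.6²+8.5²) = √2751.37 = 52.454


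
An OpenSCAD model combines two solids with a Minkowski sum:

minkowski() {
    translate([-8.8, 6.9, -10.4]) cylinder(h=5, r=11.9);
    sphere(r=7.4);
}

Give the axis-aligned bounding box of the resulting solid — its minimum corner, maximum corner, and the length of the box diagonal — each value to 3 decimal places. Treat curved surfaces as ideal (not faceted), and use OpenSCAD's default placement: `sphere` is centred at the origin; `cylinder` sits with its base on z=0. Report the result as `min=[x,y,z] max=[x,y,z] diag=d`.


A = translate([-8.8, 6.9, -10.4]) cylinder(h=5, r=11.9) → bbox [-20.7,-5,-10.4] .. [3.1,18.8,-5.4]
B = sphere(r=7.4) → bbox [-7.4,-7.4,-7.4] .. [7.4,7.4,7.4]
lo = A.lo+B.lo = [-20.7-7.4, -5-7.4, -10.4-7.4] = [-28.100,-12.400,-17.800]
hi = A.hi+B.hi = [3.1+7.4, 18.8+7.4, -5.4+7.4] = [10.500,26.200,2.000]
diag = √(38.6²+38.6²+19.8²) = √3371.96 = 58.069

min=[-28.100,-12.400,-17.800] max=[10.500,26.200,2.000] diag=58.069


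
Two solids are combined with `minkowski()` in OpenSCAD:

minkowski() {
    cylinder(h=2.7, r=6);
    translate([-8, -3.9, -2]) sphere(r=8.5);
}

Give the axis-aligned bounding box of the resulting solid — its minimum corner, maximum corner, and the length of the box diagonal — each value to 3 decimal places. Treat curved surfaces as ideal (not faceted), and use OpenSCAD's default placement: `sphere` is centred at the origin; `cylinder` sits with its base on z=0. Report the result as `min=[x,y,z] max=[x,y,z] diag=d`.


A = translate([-8, -3.9, -2]) sphere(r=8.5) → bbox [-16.5,-12.4,-10.5] .. [0.5,4.6,6.5]
B = cylinder(h=2.7, r=6) → bbox [-6,-6,0] .. [6,6,2.7]
lo = A.lo+B.lo = [-16.5-6, -12.4-6, -10.5+0] = [-22.500,-18.400,-10.500]
hi = A.hi+B.hi = [0.5+6, 4.6+6, 6.5+2.7] = [6.500,10.600,9.200]
diag = √(29²+29²+19.7²) = √2070.09 = 45.498

min=[-22.500,-18.400,-10.500] max=[6.500,10.600,9.200] diag=45.498


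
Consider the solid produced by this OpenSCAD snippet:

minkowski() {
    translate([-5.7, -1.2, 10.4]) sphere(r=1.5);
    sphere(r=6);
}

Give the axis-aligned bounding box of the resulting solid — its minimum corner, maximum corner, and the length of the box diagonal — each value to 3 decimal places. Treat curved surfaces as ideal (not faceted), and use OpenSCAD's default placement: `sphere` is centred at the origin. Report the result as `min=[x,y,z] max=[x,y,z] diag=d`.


min=[-13.200,-8.700,2.900] max=[1.800,6.300,17.900] diag=25.981

A = translate([-5.7, -1.2, 10.4]) sphere(r=1.5) → bbox [-7.2,-2.7,8.9] .. [-4.2,0.3,11.9]
B = sphere(r=6) → bbox [-6,-6,-6] .. [6,6,6]
lo = A.lo+B.lo = [-7.2-6, -2.7-6, 8.9-6] = [-13.200,-8.700,2.900]
hi = A.hi+B.hi = [-4.2+6, 0.3+6, 11.9+6] = [1.800,6.300,17.900]
diag = √(15²+15²+15²) = √675 = 25.981


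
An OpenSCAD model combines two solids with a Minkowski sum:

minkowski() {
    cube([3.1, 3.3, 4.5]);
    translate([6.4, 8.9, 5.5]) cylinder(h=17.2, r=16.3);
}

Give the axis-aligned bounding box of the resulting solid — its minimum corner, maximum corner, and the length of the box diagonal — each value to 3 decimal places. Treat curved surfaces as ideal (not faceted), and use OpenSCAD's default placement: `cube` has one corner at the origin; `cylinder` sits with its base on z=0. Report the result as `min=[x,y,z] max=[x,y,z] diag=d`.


A = translate([6.4, 8.9, 5.5]) cylinder(h=17.2, r=16.3) → bbox [-9.9,-7.4,5.5] .. [22.7,25.2,22.7]
B = cube([3.1, 3.3, 4.5]) → bbox [0,0,0] .. [3.1,3.3,4.5]
lo = A.lo+B.lo = [-9.9+0, -7.4+0, 5.5+0] = [-9.900,-7.400,5.500]
hi = A.hi+B.hi = [22.7+3.1, 25.2+3.3, 22.7+4.5] = [25.800,28.500,27.200]
diag = √(35.7²+35.9²+21.7²) = √3034.19 = 55.083

min=[-9.900,-7.400,5.500] max=[25.800,28.500,27.200] diag=55.083


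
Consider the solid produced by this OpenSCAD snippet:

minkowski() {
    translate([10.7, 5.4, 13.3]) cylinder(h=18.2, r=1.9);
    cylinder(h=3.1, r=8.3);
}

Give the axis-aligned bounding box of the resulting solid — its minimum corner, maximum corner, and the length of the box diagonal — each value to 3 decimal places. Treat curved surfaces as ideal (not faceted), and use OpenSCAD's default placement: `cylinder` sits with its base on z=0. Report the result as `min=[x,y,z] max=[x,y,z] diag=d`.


A = translate([10.7, 5.4, 13.3]) cylinder(h=18.2, r=1.9) → bbox [8.8,3.5,13.3] .. [12.6,7.3,31.5]
B = cylinder(h=3.1, r=8.3) → bbox [-8.3,-8.3,0] .. [8.3,8.3,3.1]
lo = A.lo+B.lo = [8.8-8.3, 3.5-8.3, 13.3+0] = [0.500,-4.800,13.300]
hi = A.hi+B.hi = [12.6+8.3, 7.3+8.3, 31.5+3.1] = [20.900,15.600,34.600]
diag = √(20.4²+20.4²+21.3²) = √1286.01 = 35.861

min=[0.500,-4.800,13.300] max=[20.900,15.600,34.600] diag=35.861


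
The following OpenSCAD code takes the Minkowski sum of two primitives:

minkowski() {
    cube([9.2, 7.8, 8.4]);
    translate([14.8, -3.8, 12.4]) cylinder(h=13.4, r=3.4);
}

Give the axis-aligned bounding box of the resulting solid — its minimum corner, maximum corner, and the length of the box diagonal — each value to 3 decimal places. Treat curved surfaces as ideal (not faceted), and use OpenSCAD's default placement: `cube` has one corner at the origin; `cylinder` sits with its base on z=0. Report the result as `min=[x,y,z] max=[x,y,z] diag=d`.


A = translate([14.8, -3.8, 12.4]) cylinder(h=13.4, r=3.4) → bbox [11.4,-7.2,12.4] .. [18.2,-0.4,25.8]
B = cube([9.2, 7.8, 8.4]) → bbox [0,0,0] .. [9.2,7.8,8.4]
lo = A.lo+B.lo = [11.4+0, -7.2+0, 12.4+0] = [11.400,-7.200,12.400]
hi = A.hi+B.hi = [18.2+9.2, -0.4+7.8, 25.8+8.4] = [27.400,7.400,34.200]
diag = √(16²+14.6²+21.8²) = √944.4 = 30.731

min=[11.400,-7.200,12.400] max=[27.400,7.400,34.200] diag=30.731


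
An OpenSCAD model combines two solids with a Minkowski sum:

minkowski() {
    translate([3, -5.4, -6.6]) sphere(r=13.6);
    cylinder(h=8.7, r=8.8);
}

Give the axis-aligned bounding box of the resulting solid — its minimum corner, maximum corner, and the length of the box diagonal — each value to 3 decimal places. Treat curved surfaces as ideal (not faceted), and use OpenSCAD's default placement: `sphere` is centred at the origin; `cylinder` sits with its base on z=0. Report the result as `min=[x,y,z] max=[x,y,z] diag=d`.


min=[-19.400,-27.800,-20.200] max=[25.400,17.000,15.700] diag=72.821

A = translate([3, -5.4, -6.6]) sphere(r=13.6) → bbox [-10.6,-19,-20.2] .. [16.6,8.2,7]
B = cylinder(h=8.7, r=8.8) → bbox [-8.8,-8.8,0] .. [8.8,8.8,8.7]
lo = A.lo+B.lo = [-10.6-8.8, -19-8.8, -20.2+0] = [-19.400,-27.800,-20.200]
hi = A.hi+B.hi = [16.6+8.8, 8.2+8.8, 7+8.7] = [25.400,17.000,15.700]
diag = √(44.8²+44.8²+35.9²) = √5302.89 = 72.821


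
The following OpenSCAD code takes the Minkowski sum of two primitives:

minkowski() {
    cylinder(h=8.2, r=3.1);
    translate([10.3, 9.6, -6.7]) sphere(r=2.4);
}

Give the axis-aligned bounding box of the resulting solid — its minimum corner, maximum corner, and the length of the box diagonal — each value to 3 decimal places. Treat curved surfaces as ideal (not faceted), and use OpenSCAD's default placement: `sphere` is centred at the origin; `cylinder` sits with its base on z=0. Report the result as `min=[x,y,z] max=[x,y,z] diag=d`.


A = translate([10.3, 9.6, -6.7]) sphere(r=2.4) → bbox [7.9,7.2,-9.1] .. [12.7,12,-4.3]
B = cylinder(h=8.2, r=3.1) → bbox [-3.1,-3.1,0] .. [3.1,3.1,8.2]
lo = A.lo+B.lo = [7.9-3.1, 7.2-3.1, -9.1+0] = [4.800,4.100,-9.100]
hi = A.hi+B.hi = [12.7+3.1, 12+3.1, -4.3+8.2] = [15.800,15.100,3.900]
diag = √(11²+11²+13²) = √411 = 20.273

min=[4.800,4.100,-9.100] max=[15.800,15.100,3.900] diag=20.273


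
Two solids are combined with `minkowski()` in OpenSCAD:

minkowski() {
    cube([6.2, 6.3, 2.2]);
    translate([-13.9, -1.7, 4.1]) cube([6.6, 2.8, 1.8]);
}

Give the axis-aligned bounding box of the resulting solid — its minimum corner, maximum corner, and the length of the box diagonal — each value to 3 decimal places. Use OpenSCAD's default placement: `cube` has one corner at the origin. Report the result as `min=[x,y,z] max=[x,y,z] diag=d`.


A = translate([-13.9, -1.7, 4.1]) cube([6.6, 2.8, 1.8]) → bbox [-13.9,-1.7,4.1] .. [-7.3,1.1,5.9]
B = cube([6.2, 6.3, 2.2]) → bbox [0,0,0] .. [6.2,6.3,2.2]
lo = A.lo+B.lo = [-13.9+0, -1.7+0, 4.1+0] = [-13.900,-1.700,4.100]
hi = A.hi+B.hi = [-7.3+6.2, 1.1+6.3, 5.9+2.2] = [-1.100,7.400,8.100]
diag = √(12.8²+9.1²+4²) = √262.65 = 16.206

min=[-13.900,-1.700,4.100] max=[-1.100,7.400,8.100] diag=16.206


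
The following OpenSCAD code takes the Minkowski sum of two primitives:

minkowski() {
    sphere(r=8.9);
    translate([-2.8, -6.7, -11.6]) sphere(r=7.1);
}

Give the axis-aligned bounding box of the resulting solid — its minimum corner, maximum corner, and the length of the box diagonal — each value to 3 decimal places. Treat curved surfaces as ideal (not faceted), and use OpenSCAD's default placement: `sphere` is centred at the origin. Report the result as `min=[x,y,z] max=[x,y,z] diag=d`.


min=[-18.800,-22.700,-27.600] max=[13.200,9.300,4.400] diag=55.426

A = translate([-2.8, -6.7, -11.6]) sphere(r=7.1) → bbox [-9.9,-13.8,-18.7] .. [4.3,0.4,-4.5]
B = sphere(r=8.9) → bbox [-8.9,-8.9,-8.9] .. [8.9,8.9,8.9]
lo = A.lo+B.lo = [-9.9-8.9, -13.8-8.9, -18.7-8.9] = [-18.800,-22.700,-27.600]
hi = A.hi+B.hi = [4.3+8.9, 0.4+8.9, -4.5+8.9] = [13.200,9.300,4.400]
diag = √(32²+32²+32²) = √3072 = 55.426


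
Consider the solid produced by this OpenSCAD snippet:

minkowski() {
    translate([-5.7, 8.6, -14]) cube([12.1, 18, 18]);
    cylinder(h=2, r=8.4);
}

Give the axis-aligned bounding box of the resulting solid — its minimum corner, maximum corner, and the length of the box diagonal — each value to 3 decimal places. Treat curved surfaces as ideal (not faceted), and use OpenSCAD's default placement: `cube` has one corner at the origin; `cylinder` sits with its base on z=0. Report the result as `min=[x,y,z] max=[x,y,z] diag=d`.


min=[-14.100,0.200,-14.000] max=[14.800,35.000,6.000] diag=49.460

A = translate([-5.7, 8.6, -14]) cube([12.1, 18, 18]) → bbox [-5.7,8.6,-14] .. [6.4,26.6,4]
B = cylinder(h=2, r=8.4) → bbox [-8.4,-8.4,0] .. [8.4,8.4,2]
lo = A.lo+B.lo = [-5.7-8.4, 8.6-8.4, -14+0] = [-14.100,0.200,-14.000]
hi = A.hi+B.hi = [6.4+8.4, 26.6+8.4, 4+2] = [14.800,35.000,6.000]
diag = √(28.9²+34.8²+20²) = √2446.25 = 49.460


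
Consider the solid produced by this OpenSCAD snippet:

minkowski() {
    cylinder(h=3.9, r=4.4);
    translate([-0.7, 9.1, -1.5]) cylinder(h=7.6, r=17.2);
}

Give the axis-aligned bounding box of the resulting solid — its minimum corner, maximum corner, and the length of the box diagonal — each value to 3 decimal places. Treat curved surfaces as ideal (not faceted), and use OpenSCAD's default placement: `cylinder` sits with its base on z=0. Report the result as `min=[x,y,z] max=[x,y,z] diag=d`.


A = translate([-0.7, 9.1, -1.5]) cylinder(h=7.6, r=17.2) → bbox [-17.9,-8.1,-1.5] .. [16.5,26.3,6.1]
B = cylinder(h=3.9, r=4.4) → bbox [-4.4,-4.4,0] .. [4.4,4.4,3.9]
lo = A.lo+B.lo = [-17.9-4.4, -8.1-4.4, -1.5+0] = [-22.300,-12.500,-1.500]
hi = A.hi+B.hi = [16.5+4.4, 26.3+4.4, 6.1+3.9] = [20.900,30.700,10.000]
diag = √(43.2²+43.2²+11.5²) = √3864.73 = 62.167

min=[-22.300,-12.500,-1.500] max=[20.900,30.700,10.000] diag=62.167


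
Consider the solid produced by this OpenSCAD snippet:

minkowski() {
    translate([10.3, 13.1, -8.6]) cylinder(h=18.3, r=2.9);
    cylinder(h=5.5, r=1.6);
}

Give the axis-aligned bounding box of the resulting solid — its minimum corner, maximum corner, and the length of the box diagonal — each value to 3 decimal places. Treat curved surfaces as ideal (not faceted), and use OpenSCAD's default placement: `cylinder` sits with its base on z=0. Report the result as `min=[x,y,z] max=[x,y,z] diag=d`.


A = translate([10.3, 13.1, -8.6]) cylinder(h=18.3, r=2.9) → bbox [7.4,10.2,-8.6] .. [13.2,16,9.7]
B = cylinder(h=5.5, r=1.6) → bbox [-1.6,-1.6,0] .. [1.6,1.6,5.5]
lo = A.lo+B.lo = [7.4-1.6, 10.2-1.6, -8.6+0] = [5.800,8.600,-8.600]
hi = A.hi+B.hi = [13.2+1.6, 16+1.6, 9.7+5.5] = [14.800,17.600,15.200]
diag = √(9²+9²+23.8²) = √728.44 = 26.990

min=[5.800,8.600,-8.600] max=[14.800,17.600,15.200] diag=26.990


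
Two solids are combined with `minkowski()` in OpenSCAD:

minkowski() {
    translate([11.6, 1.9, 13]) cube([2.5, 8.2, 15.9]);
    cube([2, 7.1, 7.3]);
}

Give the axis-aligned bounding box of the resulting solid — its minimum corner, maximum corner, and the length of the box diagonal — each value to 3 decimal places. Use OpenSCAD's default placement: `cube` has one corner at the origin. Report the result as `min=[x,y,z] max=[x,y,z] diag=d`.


A = translate([11.6, 1.9, 13]) cube([2.5, 8.2, 15.9]) → bbox [11.6,1.9,13] .. [14.1,10.1,28.9]
B = cube([2, 7.1, 7.3]) → bbox [0,0,0] .. [2,7.1,7.3]
lo = A.lo+B.lo = [11.6+0, 1.9+0, 13+0] = [11.600,1.900,13.000]
hi = A.hi+B.hi = [14.1+2, 10.1+7.1, 28.9+7.3] = [16.100,17.200,36.200]
diag = √(4.5²+15.3²+23.2²) = √792.58 = 28.153

min=[11.600,1.900,13.000] max=[16.100,17.200,36.200] diag=28.153


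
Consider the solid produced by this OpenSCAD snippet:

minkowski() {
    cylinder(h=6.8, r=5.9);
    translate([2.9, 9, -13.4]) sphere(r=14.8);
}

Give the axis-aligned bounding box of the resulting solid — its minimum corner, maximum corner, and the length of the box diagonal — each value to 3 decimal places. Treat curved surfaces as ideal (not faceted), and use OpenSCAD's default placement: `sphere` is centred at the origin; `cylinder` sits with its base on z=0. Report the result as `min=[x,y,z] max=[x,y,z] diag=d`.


min=[-17.800,-11.700,-28.200] max=[23.600,29.700,8.200] diag=68.941

A = translate([2.9, 9, -13.4]) sphere(r=14.8) → bbox [-11.9,-5.8,-28.2] .. [17.7,23.8,1.4]
B = cylinder(h=6.8, r=5.9) → bbox [-5.9,-5.9,0] .. [5.9,5.9,6.8]
lo = A.lo+B.lo = [-11.9-5.9, -5.8-5.9, -28.2+0] = [-17.800,-11.700,-28.200]
hi = A.hi+B.hi = [17.7+5.9, 23.8+5.9, 1.4+6.8] = [23.600,29.700,8.200]
diag = √(41.4²+41.4²+36.4²) = √4752.88 = 68.941


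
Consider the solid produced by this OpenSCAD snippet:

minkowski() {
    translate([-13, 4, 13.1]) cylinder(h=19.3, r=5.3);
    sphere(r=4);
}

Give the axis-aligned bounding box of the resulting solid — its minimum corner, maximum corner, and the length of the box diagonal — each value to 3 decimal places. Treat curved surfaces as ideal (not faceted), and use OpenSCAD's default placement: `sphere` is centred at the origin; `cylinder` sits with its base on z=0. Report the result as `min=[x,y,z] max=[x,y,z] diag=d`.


min=[-22.300,-5.300,9.100] max=[-3.700,13.300,36.400] diag=37.911

A = translate([-13, 4, 13.1]) cylinder(h=19.3, r=5.3) → bbox [-18.3,-1.3,13.1] .. [-7.7,9.3,32.4]
B = sphere(r=4) → bbox [-4,-4,-4] .. [4,4,4]
lo = A.lo+B.lo = [-18.3-4, -1.3-4, 13.1-4] = [-22.300,-5.300,9.100]
hi = A.hi+B.hi = [-7.7+4, 9.3+4, 32.4+4] = [-3.700,13.300,36.400]
diag = √(18.6²+18.6²+27.3²) = √1437.21 = 37.911


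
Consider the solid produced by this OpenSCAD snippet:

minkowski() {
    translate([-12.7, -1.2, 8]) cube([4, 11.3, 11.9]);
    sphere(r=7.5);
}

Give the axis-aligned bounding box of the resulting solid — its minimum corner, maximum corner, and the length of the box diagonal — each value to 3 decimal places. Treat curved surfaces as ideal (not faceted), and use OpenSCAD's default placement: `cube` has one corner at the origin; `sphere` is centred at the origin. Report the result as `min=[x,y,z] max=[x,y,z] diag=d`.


min=[-20.200,-8.700,0.500] max=[-1.200,17.600,27.400] diag=42.146

A = translate([-12.7, -1.2, 8]) cube([4, 11.3, 11.9]) → bbox [-12.7,-1.2,8] .. [-8.7,10.1,19.9]
B = sphere(r=7.5) → bbox [-7.5,-7.5,-7.5] .. [7.5,7.5,7.5]
lo = A.lo+B.lo = [-12.7-7.5, -1.2-7.5, 8-7.5] = [-20.200,-8.700,0.500]
hi = A.hi+B.hi = [-8.7+7.5, 10.1+7.5, 19.9+7.5] = [-1.200,17.600,27.400]
diag = √(19²+26.3²+26.9²) = √1776.3 = 42.146


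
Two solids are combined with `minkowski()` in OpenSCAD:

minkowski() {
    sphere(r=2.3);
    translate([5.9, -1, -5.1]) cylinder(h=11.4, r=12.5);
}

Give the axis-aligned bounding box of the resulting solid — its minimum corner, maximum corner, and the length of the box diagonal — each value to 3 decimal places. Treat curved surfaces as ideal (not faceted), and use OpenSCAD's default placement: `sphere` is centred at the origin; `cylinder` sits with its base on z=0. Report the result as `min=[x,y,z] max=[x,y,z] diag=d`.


min=[-8.900,-15.800,-7.400] max=[20.700,13.800,8.600] diag=44.814

A = translate([5.9, -1, -5.1]) cylinder(h=11.4, r=12.5) → bbox [-6.6,-13.5,-5.1] .. [18.4,11.5,6.3]
B = sphere(r=2.3) → bbox [-2.3,-2.3,-2.3] .. [2.3,2.3,2.3]
lo = A.lo+B.lo = [-6.6-2.3, -13.5-2.3, -5.1-2.3] = [-8.900,-15.800,-7.400]
hi = A.hi+B.hi = [18.4+2.3, 11.5+2.3, 6.3+2.3] = [20.700,13.800,8.600]
diag = √(29.6²+29.6²+16²) = √2008.32 = 44.814


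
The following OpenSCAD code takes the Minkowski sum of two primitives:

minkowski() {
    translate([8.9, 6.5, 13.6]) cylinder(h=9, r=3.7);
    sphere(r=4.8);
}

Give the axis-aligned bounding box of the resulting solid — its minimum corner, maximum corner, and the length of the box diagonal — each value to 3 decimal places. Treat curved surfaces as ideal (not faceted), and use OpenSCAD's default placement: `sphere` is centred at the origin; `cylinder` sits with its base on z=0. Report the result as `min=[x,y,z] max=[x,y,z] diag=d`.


A = translate([8.9, 6.5, 13.6]) cylinder(h=9, r=3.7) → bbox [5.2,2.8,13.6] .. [12.6,10.2,22.6]
B = sphere(r=4.8) → bbox [-4.8,-4.8,-4.8] .. [4.8,4.8,4.8]
lo = A.lo+B.lo = [5.2-4.8, 2.8-4.8, 13.6-4.8] = [0.400,-2.000,8.800]
hi = A.hi+B.hi = [12.6+4.8, 10.2+4.8, 22.6+4.8] = [17.400,15.000,27.400]
diag = √(17²+17²+18.6²) = √923.96 = 30.397

min=[0.400,-2.000,8.800] max=[17.400,15.000,27.400] diag=30.397


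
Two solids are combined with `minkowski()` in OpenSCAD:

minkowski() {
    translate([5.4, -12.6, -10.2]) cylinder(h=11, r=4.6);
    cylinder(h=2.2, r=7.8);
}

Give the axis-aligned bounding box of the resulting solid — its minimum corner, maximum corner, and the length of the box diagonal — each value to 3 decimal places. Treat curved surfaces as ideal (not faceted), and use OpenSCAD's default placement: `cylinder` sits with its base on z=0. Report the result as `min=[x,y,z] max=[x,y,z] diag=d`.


A = translate([5.4, -12.6, -10.2]) cylinder(h=11, r=4.6) → bbox [0.8,-17.2,-10.2] .. [10,-8,0.8]
B = cylinder(h=2.2, r=7.8) → bbox [-7.8,-7.8,0] .. [7.8,7.8,2.2]
lo = A.lo+B.lo = [0.8-7.8, -17.2-7.8, -10.2+0] = [-7.000,-25.000,-10.200]
hi = A.hi+B.hi = [10+7.8, -8+7.8, 0.8+2.2] = [17.800,-0.200,3.000]
diag = √(24.8²+24.8²+13.2²) = √1404.32 = 37.474

min=[-7.000,-25.000,-10.200] max=[17.800,-0.200,3.000] diag=37.474


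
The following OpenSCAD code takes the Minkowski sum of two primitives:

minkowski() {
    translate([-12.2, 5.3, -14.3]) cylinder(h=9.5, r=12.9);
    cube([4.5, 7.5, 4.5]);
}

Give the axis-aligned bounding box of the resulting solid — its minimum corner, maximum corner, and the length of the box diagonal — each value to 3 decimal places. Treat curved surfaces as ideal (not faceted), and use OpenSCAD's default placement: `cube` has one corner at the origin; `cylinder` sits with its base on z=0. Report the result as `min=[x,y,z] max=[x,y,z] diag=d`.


A = translate([-12.2, 5.3, -14.3]) cylinder(h=9.5, r=12.9) → bbox [-25.1,-7.6,-14.3] .. [0.7,18.2,-4.8]
B = cube([4.5, 7.5, 4.5]) → bbox [0,0,0] .. [4.5,7.5,4.5]
lo = A.lo+B.lo = [-25.1+0, -7.6+0, -14.3+0] = [-25.100,-7.600,-14.300]
hi = A.hi+B.hi = [0.7+4.5, 18.2+7.5, -4.8+4.5] = [5.200,25.700,-0.300]
diag = √(30.3²+33.3²+14²) = √2222.98 = 47.148

min=[-25.100,-7.600,-14.300] max=[5.200,25.700,-0.300] diag=47.148


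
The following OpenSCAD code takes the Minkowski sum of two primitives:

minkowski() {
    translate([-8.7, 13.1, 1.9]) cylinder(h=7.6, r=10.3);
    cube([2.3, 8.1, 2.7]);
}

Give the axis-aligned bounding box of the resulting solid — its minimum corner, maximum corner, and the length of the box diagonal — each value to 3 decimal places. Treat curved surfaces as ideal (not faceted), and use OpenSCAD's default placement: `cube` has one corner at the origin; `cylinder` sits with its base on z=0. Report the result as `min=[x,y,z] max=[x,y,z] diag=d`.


min=[-19.000,2.800,1.900] max=[3.900,31.500,12.200] diag=38.134

A = translate([-8.7, 13.1, 1.9]) cylinder(h=7.6, r=10.3) → bbox [-19,2.8,1.9] .. [1.6,23.4,9.5]
B = cube([2.3, 8.1, 2.7]) → bbox [0,0,0] .. [2.3,8.1,2.7]
lo = A.lo+B.lo = [-19+0, 2.8+0, 1.9+0] = [-19.000,2.800,1.900]
hi = A.hi+B.hi = [1.6+2.3, 23.4+8.1, 9.5+2.7] = [3.900,31.500,12.200]
diag = √(22.9²+28.7²+10.3²) = √1454.19 = 38.134


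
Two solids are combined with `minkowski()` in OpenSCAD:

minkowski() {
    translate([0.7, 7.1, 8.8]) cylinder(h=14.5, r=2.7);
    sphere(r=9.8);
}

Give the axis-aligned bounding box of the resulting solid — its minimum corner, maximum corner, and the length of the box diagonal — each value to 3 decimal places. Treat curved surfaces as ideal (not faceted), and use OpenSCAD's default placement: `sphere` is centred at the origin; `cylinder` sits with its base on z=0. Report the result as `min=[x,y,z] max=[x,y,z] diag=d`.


min=[-11.800,-5.400,-1.000] max=[13.200,19.600,33.100] diag=49.120

A = translate([0.7, 7.1, 8.8]) cylinder(h=14.5, r=2.7) → bbox [-2,4.4,8.8] .. [3.4,9.8,23.3]
B = sphere(r=9.8) → bbox [-9.8,-9.8,-9.8] .. [9.8,9.8,9.8]
lo = A.lo+B.lo = [-2-9.8, 4.4-9.8, 8.8-9.8] = [-11.800,-5.400,-1.000]
hi = A.hi+B.hi = [3.4+9.8, 9.8+9.8, 23.3+9.8] = [13.200,19.600,33.100]
diag = √(25²+25²+34.1²) = √2412.81 = 49.120


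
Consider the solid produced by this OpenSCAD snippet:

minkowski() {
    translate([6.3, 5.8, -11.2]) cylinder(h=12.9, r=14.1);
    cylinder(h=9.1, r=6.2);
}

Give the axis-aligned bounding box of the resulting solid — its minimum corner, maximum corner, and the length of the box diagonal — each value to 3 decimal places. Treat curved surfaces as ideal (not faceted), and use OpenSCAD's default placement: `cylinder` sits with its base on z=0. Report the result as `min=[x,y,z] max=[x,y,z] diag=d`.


min=[-14.000,-14.500,-11.200] max=[26.600,26.100,10.800] diag=61.488

A = translate([6.3, 5.8, -11.2]) cylinder(h=12.9, r=14.1) → bbox [-7.8,-8.3,-11.2] .. [20.4,19.9,1.7]
B = cylinder(h=9.1, r=6.2) → bbox [-6.2,-6.2,0] .. [6.2,6.2,9.1]
lo = A.lo+B.lo = [-7.8-6.2, -8.3-6.2, -11.2+0] = [-14.000,-14.500,-11.200]
hi = A.hi+B.hi = [20.4+6.2, 19.9+6.2, 1.7+9.1] = [26.600,26.100,10.800]
diag = √(40.6²+40.6²+22²) = √3780.72 = 61.488


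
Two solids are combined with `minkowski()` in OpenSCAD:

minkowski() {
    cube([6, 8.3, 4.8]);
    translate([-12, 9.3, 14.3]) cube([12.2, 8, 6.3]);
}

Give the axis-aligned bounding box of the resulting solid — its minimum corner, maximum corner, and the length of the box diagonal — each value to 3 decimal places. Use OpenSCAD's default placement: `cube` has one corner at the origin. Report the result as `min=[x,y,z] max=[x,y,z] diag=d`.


A = translate([-12, 9.3, 14.3]) cube([12.2, 8, 6.3]) → bbox [-12,9.3,14.3] .. [0.2,17.3,20.6]
B = cube([6, 8.3, 4.8]) → bbox [0,0,0] .. [6,8.3,4.8]
lo = A.lo+B.lo = [-12+0, 9.3+0, 14.3+0] = [-12.000,9.300,14.300]
hi = A.hi+B.hi = [0.2+6, 17.3+8.3, 20.6+4.8] = [6.200,25.600,25.400]
diag = √(18.2²+16.3²+11.1²) = √720.14 = 26.835

min=[-12.000,9.300,14.300] max=[6.200,25.600,25.400] diag=26.835


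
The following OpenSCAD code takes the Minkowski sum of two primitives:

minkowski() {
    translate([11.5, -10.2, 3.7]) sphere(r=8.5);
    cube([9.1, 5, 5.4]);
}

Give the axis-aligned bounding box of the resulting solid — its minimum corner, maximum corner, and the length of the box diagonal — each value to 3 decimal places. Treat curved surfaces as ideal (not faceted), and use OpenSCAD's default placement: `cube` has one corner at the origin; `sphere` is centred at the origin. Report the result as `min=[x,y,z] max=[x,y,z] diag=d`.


min=[3.000,-18.700,-4.800] max=[29.100,3.300,17.600] diag=40.829

A = translate([11.5, -10.2, 3.7]) sphere(r=8.5) → bbox [3,-18.7,-4.8] .. [20,-1.7,12.2]
B = cube([9.1, 5, 5.4]) → bbox [0,0,0] .. [9.1,5,5.4]
lo = A.lo+B.lo = [3+0, -18.7+0, -4.8+0] = [3.000,-18.700,-4.800]
hi = A.hi+B.hi = [20+9.1, -1.7+5, 12.2+5.4] = [29.100,3.300,17.600]
diag = √(26.1²+22²+22.4²) = √1666.97 = 40.829


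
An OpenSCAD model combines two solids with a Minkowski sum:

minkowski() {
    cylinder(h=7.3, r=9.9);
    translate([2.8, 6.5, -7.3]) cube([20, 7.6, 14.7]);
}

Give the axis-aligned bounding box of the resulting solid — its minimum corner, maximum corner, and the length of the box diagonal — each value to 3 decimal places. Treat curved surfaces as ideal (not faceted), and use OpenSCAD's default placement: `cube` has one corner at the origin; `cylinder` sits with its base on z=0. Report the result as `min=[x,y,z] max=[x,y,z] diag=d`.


min=[-7.100,-3.400,-7.300] max=[32.700,24.000,14.700] diag=53.092

A = translate([2.8, 6.5, -7.3]) cube([20, 7.6, 14.7]) → bbox [2.8,6.5,-7.3] .. [22.8,14.1,7.4]
B = cylinder(h=7.3, r=9.9) → bbox [-9.9,-9.9,0] .. [9.9,9.9,7.3]
lo = A.lo+B.lo = [2.8-9.9, 6.5-9.9, -7.3+0] = [-7.100,-3.400,-7.300]
hi = A.hi+B.hi = [22.8+9.9, 14.1+9.9, 7.4+7.3] = [32.700,24.000,14.700]
diag = √(39.8²+27.4²+22²) = √2818.8 = 53.092


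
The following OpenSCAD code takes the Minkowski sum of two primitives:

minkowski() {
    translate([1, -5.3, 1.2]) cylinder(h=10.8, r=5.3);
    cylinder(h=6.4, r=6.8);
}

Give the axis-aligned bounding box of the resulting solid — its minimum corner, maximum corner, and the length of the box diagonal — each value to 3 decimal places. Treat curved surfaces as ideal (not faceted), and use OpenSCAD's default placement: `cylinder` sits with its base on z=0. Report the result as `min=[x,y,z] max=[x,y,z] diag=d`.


A = translate([1, -5.3, 1.2]) cylinder(h=10.8, r=5.3) → bbox [-4.3,-10.6,1.2] .. [6.3,0,12]
B = cylinder(h=6.4, r=6.8) → bbox [-6.8,-6.8,0] .. [6.8,6.8,6.4]
lo = A.lo+B.lo = [-4.3-6.8, -10.6-6.8, 1.2+0] = [-11.100,-17.400,1.200]
hi = A.hi+B.hi = [6.3+6.8, 0+6.8, 12+6.4] = [13.100,6.800,18.400]
diag = √(24.2²+24.2²+17.2²) = √1467.12 = 38.303

min=[-11.100,-17.400,1.200] max=[13.100,6.800,18.400] diag=38.303


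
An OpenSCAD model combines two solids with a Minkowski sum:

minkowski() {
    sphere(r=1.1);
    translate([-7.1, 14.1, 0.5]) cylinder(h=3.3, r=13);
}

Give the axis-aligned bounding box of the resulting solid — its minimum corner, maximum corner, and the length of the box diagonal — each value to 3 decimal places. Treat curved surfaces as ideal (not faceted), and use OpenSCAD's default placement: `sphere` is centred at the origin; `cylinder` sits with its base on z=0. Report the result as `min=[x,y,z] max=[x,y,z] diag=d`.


min=[-21.200,0.000,-0.600] max=[7.000,28.200,4.900] diag=40.258

A = translate([-7.1, 14.1, 0.5]) cylinder(h=3.3, r=13) → bbox [-20.1,1.1,0.5] .. [5.9,27.1,3.8]
B = sphere(r=1.1) → bbox [-1.1,-1.1,-1.1] .. [1.1,1.1,1.1]
lo = A.lo+B.lo = [-20.1-1.1, 1.1-1.1, 0.5-1.1] = [-21.200,0.000,-0.600]
hi = A.hi+B.hi = [5.9+1.1, 27.1+1.1, 3.8+1.1] = [7.000,28.200,4.900]
diag = √(28.2²+28.2²+5.5²) = √1620.73 = 40.258


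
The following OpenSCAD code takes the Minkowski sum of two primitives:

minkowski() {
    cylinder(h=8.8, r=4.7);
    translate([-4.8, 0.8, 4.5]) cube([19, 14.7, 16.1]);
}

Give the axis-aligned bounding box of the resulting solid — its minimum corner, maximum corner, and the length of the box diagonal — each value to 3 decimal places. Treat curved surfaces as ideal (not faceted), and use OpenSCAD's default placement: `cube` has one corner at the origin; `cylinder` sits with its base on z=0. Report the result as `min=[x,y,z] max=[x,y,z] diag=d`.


min=[-9.500,-3.900,4.500] max=[18.900,20.200,29.400] diag=44.804

A = translate([-4.8, 0.8, 4.5]) cube([19, 14.7, 16.1]) → bbox [-4.8,0.8,4.5] .. [14.2,15.5,20.6]
B = cylinder(h=8.8, r=4.7) → bbox [-4.7,-4.7,0] .. [4.7,4.7,8.8]
lo = A.lo+B.lo = [-4.8-4.7, 0.8-4.7, 4.5+0] = [-9.500,-3.900,4.500]
hi = A.hi+B.hi = [14.2+4.7, 15.5+4.7, 20.6+8.8] = [18.900,20.200,29.400]
diag = √(28.4²+24.1²+24.9²) = √2007.38 = 44.804


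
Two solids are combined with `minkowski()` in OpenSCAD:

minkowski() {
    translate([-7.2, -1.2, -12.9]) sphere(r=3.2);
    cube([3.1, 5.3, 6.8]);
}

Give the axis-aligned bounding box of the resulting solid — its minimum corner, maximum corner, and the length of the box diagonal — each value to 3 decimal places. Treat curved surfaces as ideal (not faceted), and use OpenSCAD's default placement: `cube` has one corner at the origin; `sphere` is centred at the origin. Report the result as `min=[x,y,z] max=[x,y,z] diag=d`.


min=[-10.400,-4.400,-16.100] max=[-0.900,7.300,-2.900] diag=20.034

A = translate([-7.2, -1.2, -12.9]) sphere(r=3.2) → bbox [-10.4,-4.4,-16.1] .. [-4,2,-9.7]
B = cube([3.1, 5.3, 6.8]) → bbox [0,0,0] .. [3.1,5.3,6.8]
lo = A.lo+B.lo = [-10.4+0, -4.4+0, -16.1+0] = [-10.400,-4.400,-16.100]
hi = A.hi+B.hi = [-4+3.1, 2+5.3, -9.7+6.8] = [-0.900,7.300,-2.900]
diag = √(9.5²+11.7²+13.2²) = √401.38 = 20.034


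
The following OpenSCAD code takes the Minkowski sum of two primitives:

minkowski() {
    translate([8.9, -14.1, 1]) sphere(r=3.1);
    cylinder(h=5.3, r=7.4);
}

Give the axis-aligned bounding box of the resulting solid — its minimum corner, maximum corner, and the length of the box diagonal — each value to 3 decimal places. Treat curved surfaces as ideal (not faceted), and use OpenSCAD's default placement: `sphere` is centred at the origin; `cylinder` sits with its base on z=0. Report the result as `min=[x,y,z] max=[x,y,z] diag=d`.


A = translate([8.9, -14.1, 1]) sphere(r=3.1) → bbox [5.8,-17.2,-2.1] .. [12,-11,4.1]
B = cylinder(h=5.3, r=7.4) → bbox [-7.4,-7.4,0] .. [7.4,7.4,5.3]
lo = A.lo+B.lo = [5.8-7.4, -17.2-7.4, -2.1+0] = [-1.600,-24.600,-2.100]
hi = A.hi+B.hi = [12+7.4, -11+7.4, 4.1+5.3] = [19.400,-3.600,9.400]
diag = √(21²+21²+11.5²) = √1014.25 = 31.847

min=[-1.600,-24.600,-2.100] max=[19.400,-3.600,9.400] diag=31.847
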